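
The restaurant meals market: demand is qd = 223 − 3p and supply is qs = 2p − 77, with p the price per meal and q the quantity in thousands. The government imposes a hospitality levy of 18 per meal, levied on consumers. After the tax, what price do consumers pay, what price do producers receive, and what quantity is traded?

Consumers pay 67.2; producers receive 49.2; quantity = 21.4.

Without the tax, 223 − 3p = 2p − 77 gives 5p = 300, so p* = 60 and q* = 43.
With the tax collected from consumers, demand (in seller-price terms) shifts: qd = 223 − 3(p + 18).
New equilibrium: consumers pay 67.2, producers receive 49.2, q = 21.4. (Wedge: pb − ps = 18.)
The less price-elastic side of the market bears the larger share of a per-unit tax.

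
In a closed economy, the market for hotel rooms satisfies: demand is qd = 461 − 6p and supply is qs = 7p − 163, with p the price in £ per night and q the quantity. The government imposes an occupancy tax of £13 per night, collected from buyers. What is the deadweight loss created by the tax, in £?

Deadweight loss = £273.

Without the tax, 461 − 6p = 7p − 163 gives 13p = 624, so p* = £48 and q* = 173.
With the tax collected from buyers, demand (in seller-price terms) shifts: qd = 461 − 6(p + 13).
Solving gives q = 131 with buyers paying £55 and suppliers receiving £42 (the £13 wedge).
Quantity falls by |ΔQ| = |173 − 131| = 42.
DWL = ½ · t · |ΔQ| = ½ · 13 · 42 = £273.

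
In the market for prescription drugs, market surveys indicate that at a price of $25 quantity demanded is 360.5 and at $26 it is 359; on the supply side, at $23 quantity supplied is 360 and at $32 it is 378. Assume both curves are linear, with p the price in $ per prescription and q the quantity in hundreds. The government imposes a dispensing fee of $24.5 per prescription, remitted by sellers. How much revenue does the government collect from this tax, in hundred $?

Demand slope: (359 − 360.5)/(26 − 25) = -1.5, so qd = 398 − 1.5p.
Supply slope: (378 − 360)/(32 − 23) = 2, so qs = 2p + 314.
Before the tax: set 398 − 1.5p = 2p + 314 → p* = $24, q* = 362.
With the tax collected from sellers, supply shifts: qs = 2(p − 24.5) + 314.
New equilibrium: consumers pay $38, sellers receive $13.5, q = 341. (Wedge: pb − ps = 24.5.)
Revenue = t · Q = 24.5 · 341 = $8354.5.

Tax revenue = $8354.5 hundred.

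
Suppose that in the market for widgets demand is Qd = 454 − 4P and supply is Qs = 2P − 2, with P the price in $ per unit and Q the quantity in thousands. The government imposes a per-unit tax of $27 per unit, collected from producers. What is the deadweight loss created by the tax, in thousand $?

Deadweight loss = $486 thousand.

Without the tax, 454 − 4P = 2P − 2 gives 6P = 456, so P* = $76 and Q* = 150.
With the tax collected from producers, supply shifts: Qs = 2(P − 27) − 2.
Solving gives Q = 114 with consumers paying $85 and producers receiving $58 (the $27 wedge).
Quantity falls by |ΔQ| = |150 − 114| = 36.
DWL = ½ · t · |ΔQ| = ½ · 27 · 36 = $486.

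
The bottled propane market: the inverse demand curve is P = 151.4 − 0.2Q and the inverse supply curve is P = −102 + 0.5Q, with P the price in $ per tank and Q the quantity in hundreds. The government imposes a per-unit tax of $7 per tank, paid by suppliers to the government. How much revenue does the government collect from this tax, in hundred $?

Tax revenue = $2464 hundred.

Inverting to Q(P) form: Qd = 757 − 5P; Qs = 2P + 204.
Before the tax: set 757 − 5P = 2P + 204 → P* = $79, Q* = 362.
With the tax collected from suppliers, supply shifts: Qs = 2(P − 7) + 204.
New equilibrium: consumers pay $81, suppliers receive $74, Q = 352. (Wedge: Pb − Ps = 7.)
Revenue = t · Q = 7 · 352 = $2464.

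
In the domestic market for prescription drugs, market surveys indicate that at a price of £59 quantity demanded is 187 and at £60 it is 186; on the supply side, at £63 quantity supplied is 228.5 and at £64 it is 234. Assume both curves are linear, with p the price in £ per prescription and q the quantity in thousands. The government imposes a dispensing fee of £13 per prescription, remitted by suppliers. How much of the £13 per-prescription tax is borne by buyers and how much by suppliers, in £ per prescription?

Demand slope: (186 − 187)/(60 − 59) = -1, so qd = 246 − p.
Supply slope: (234 − 228.5)/(64 − 63) = 5.5, so qs = 5.5p − 118.
Before the tax: set 246 − p = 5.5p − 118 → p* = £56, q* = 190.
With the tax collected from suppliers, supply shifts: qs = 5.5(p − 13) − 118.
Solving gives q = 179 with buyers paying £67 and suppliers receiving £54 (the £13 wedge).
Burden on buyers: £11; on suppliers: £2. (They sum to £13.)
The less price-elastic side of the market bears the larger share of a per-unit tax.

Buyers bear £11 per prescription; suppliers bear £2 per prescription.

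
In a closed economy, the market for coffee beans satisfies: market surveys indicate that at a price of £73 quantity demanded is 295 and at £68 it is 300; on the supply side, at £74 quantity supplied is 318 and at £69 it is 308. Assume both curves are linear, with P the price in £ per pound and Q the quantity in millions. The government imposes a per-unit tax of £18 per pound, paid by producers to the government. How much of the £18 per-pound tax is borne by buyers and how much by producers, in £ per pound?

Demand slope: (300 − 295)/(68 − 73) = -1, so Qd = 368 − P.
Supply slope: (308 − 318)/(69 − 74) = 2, so Qs = 2P + 170.
Without the tax, 368 − P = 2P + 170 gives 3P = 198, so P* = £66 and Q* = 302.
With the tax collected from producers, supply shifts: Qs = 2(P − 18) + 170.
New equilibrium: buyers pay £78, producers receive £60, Q = 290. (Wedge: Pb − Ps = 18.)
Burden on buyers: £12; on producers: £6. (They sum to £18.)
The less price-elastic side of the market bears the larger share of a per-unit tax.

Buyers bear £12 per pound; producers bear £6 per pound.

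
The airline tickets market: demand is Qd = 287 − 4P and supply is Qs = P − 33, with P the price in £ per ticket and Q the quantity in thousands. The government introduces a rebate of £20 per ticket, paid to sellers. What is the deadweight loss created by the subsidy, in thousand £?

Before the subsidy: set 287 − 4P = P − 33 → P* = £64, Q* = 31.
With a per-unit subsidy paid to sellers, each receives P + 20 per unit sold, so supply becomes Qs = (P + 20) − 33.
New equilibrium: buyers pay £60, sellers receive £80, Q = 47. (Wedge: Pb − Ps = −20.)
Quantity rises by |ΔQ| = |31 − 47| = 16.
DWL = ½ · t · |ΔQ| = ½ · 20 · 16 = £160.

Deadweight loss = £160 thousand.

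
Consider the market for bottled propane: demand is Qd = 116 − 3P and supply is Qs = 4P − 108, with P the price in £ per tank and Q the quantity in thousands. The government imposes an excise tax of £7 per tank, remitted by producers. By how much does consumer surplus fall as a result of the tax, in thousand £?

Consumer surplus falls by £56 thousand.

Without the tax, 116 − 3P = 4P − 108 gives 7P = 224, so P* = £32 and Q* = 20.
With the tax collected from producers, supply shifts: Qs = 4(P − 7) − 108.
Solving gives Q = 8 with buyers paying £36 and producers receiving £29 (the £7 wedge).
ΔCS is the trapezoid between Q = 8 and Q = 20 of height £4: ½ · (20 + 8) · 4 = £56.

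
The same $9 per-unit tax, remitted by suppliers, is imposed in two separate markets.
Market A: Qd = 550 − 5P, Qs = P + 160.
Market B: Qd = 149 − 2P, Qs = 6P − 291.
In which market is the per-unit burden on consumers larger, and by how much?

Market B, by $5.25.

Market A: pre-tax P* = $65, Q* = 225; post-tax Q = 217.5; per-unit burden on consumers = $1.5.
Market B: pre-tax P* = $55, Q* = 39; post-tax Q = 25.5; per-unit burden on consumers = $6.75.
Difference: $1.5 vs $6.75 → market B is larger by $5.25.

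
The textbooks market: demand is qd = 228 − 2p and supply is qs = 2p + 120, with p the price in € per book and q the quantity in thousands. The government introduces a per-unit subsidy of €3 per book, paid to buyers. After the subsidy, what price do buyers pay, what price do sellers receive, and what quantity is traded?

Buyers pay €25.5; sellers receive €28.5; quantity = 177.

Before the subsidy: set 228 − 2p = 2p + 120 → p* = €27, q* = 174.
With a per-unit subsidy paid to buyers, each effectively pays p − 3, so demand becomes qd = 228 − 2(p − 3).
Solving gives q = 177 with buyers paying €25.5 and sellers receiving €28.5 (the €3 wedge).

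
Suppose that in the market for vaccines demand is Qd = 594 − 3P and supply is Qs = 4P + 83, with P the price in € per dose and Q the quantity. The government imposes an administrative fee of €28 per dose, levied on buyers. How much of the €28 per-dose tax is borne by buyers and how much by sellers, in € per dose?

Before the tax: set 594 − 3P = 4P + 83 → P* = €73, Q* = 375.
With the tax collected from buyers, demand (in seller-price terms) shifts: Qd = 594 − 3(P + 28).
Solving gives Q = 327 with buyers paying €89 and sellers receiving €61 (the €28 wedge).
Burden on buyers: €16; on sellers: €12. (They sum to €28.)
The less price-elastic side of the market bears the larger share of a per-unit tax.

Buyers bear €16 per dose; sellers bear €12 per dose.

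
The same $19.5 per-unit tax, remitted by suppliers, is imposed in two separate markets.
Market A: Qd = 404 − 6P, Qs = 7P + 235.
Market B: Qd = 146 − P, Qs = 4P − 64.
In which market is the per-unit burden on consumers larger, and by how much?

Market B, by $5.1.

Market A: pre-tax P* = $13, Q* = 326; post-tax Q = 263; per-unit burden on consumers = $10.5.
Market B: pre-tax P* = $42, Q* = 104; post-tax Q = 88.4; per-unit burden on consumers = $15.6.
Difference: $10.5 vs $15.6 → market B is larger by $5.1.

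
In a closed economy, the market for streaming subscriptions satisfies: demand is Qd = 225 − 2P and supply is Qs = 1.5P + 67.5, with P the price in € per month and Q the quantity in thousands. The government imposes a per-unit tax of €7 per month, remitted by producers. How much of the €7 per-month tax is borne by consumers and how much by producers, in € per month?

Consumers bear €3 per month; producers bear €4 per month.

Without the tax, 225 − 2P = 1.5P + 67.5 gives 3.5P = 157.5, so P* = €45 and Q* = 135.
With the tax collected from producers, supply shifts: Qs = 1.5(P − 7) + 67.5.
Solving gives Q = 129 with consumers paying €48 and producers receiving €41 (the €7 wedge).
Burden on consumers: €3; on producers: €4. (They sum to €7.)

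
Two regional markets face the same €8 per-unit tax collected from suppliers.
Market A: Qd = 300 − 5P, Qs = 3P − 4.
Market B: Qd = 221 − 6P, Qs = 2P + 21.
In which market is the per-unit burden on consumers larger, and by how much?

Market A: pre-tax P* = €38, Q* = 110; post-tax Q = 95; per-unit burden on consumers = €3.
Market B: pre-tax P* = €25, Q* = 71; post-tax Q = 59; per-unit burden on consumers = €2.
Difference: €3 vs €2 → market A is larger by €1.

Market A, by €1.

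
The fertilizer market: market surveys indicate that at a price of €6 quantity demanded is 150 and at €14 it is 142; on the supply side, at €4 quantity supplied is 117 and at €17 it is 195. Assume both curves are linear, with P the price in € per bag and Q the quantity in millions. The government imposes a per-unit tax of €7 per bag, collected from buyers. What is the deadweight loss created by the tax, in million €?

Demand slope: (142 − 150)/(14 − 6) = -1, so Qd = 156 − P.
Supply slope: (195 − 117)/(17 − 4) = 6, so Qs = 6P + 93.
Without the tax, 156 − P = 6P + 93 gives 7P = 63, so P* = €9 and Q* = 147.
With the tax collected from buyers, demand (in seller-price terms) shifts: Qd = 156 − (P + 7).
Solving gives Q = 141 with buyers paying €15 and sellers receiving €8 (the €7 wedge).
Quantity falls by |ΔQ| = |147 − 141| = 6.
DWL = ½ · t · |ΔQ| = ½ · 7 · 6 = €21.

Deadweight loss = €21 million.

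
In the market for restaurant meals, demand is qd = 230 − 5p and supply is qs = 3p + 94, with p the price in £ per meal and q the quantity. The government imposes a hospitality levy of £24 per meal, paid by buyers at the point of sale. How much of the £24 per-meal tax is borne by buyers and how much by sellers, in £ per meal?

Without the tax, 230 − 5p = 3p + 94 gives 8p = 136, so p* = £17 and q* = 145.
With the tax collected from buyers, demand (in seller-price terms) shifts: qd = 230 − 5(p + 24).
Solving gives q = 100 with buyers paying £26 and sellers receiving £2 (the £24 wedge).
Burden on buyers: £9; on sellers: £15. (They sum to £24.)

Buyers bear £9 per meal; sellers bear £15 per meal.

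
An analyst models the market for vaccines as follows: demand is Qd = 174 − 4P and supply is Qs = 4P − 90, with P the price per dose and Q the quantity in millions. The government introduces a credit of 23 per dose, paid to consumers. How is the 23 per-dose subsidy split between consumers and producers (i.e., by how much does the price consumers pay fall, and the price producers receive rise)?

Without the subsidy, 174 − 4P = 4P − 90 gives 8P = 264, so P* = 33 and Q* = 42.
With a per-unit subsidy paid to consumers, each effectively pays P − 23, so demand becomes Qd = 174 − 4(P − 23).
Solving gives Q = 88 with consumers paying 21.5 and producers receiving 44.5 (the 23 wedge).
Gain to consumers: 11.5; to producers: 11.5. (They sum to 23.)

Consumers gain 11.5 per dose; producers gain 11.5 per dose.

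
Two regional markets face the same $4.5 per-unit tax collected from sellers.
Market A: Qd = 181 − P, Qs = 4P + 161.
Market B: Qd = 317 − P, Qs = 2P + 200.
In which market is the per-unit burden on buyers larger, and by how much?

Market A: pre-tax P* = $4, Q* = 177; post-tax Q = 173.4; per-unit burden on buyers = $3.6.
Market B: pre-tax P* = $39, Q* = 278; post-tax Q = 275; per-unit burden on buyers = $3.
Difference: $3.6 vs $3 → market A is larger by $0.6.

Market A, by $0.6.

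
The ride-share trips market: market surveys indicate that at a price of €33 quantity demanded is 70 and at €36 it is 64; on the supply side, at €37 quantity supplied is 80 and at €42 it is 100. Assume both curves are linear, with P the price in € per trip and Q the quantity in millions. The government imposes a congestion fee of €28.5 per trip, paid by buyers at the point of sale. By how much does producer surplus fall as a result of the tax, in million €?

Demand slope: (64 − 70)/(36 − 33) = -2, so Qd = 136 − 2P.
Supply slope: (100 − 80)/(42 − 37) = 4, so Qs = 4P − 68.
Without the tax, 136 − 2P = 4P − 68 gives 6P = 204, so P* = €34 and Q* = 68.
With the tax collected from buyers, demand (in seller-price terms) shifts: Qd = 136 − 2(P + 28.5).
Solving gives Q = 30 with buyers paying €53 and sellers receiving €24.5 (the €28.5 wedge).
ΔPS is the trapezoid between Q = 30 and Q = 68 of height €9.5: ½ · (68 + 30) · 9.5 = €465.5.

Producer surplus falls by €465.5 million.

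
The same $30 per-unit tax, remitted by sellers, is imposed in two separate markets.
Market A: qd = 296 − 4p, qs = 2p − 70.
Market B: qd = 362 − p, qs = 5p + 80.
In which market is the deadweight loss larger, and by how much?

Market A: pre-tax p* = $61, q* = 52; post-tax q = 12; deadweight loss = $600.
Market B: pre-tax p* = $47, q* = 315; post-tax q = 290; deadweight loss = $375.
Difference: $600 vs $375 → market A is larger by $225.

Market A, by $225.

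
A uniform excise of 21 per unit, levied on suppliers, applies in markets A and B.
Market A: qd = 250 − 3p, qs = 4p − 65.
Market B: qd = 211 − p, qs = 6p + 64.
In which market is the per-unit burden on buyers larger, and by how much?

Market A: pre-tax p* = 45, q* = 115; post-tax q = 79; per-unit burden on buyers = 12.
Market B: pre-tax p* = 21, q* = 190; post-tax q = 172; per-unit burden on buyers = 18.
Difference: 12 vs 18 → market B is larger by 6.

Market B, by 6.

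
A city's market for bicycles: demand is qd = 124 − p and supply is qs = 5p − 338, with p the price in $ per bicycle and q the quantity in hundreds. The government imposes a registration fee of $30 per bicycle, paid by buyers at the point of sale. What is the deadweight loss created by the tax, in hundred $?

Deadweight loss = $375 hundred.

Without the tax, 124 − p = 5p − 338 gives 6p = 462, so p* = $77 and q* = 47.
With the tax collected from buyers, demand (in seller-price terms) shifts: qd = 124 − (p + 30).
New equilibrium: buyers pay $102, producers receive $72, q = 22. (Wedge: pb − ps = 30.)
Quantity falls by |ΔQ| = |47 − 22| = 25.
DWL = ½ · t · |ΔQ| = ½ · 30 · 25 = $375.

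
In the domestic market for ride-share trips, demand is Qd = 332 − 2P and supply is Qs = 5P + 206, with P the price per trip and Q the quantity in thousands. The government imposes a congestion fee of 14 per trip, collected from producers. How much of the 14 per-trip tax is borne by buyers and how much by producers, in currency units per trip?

Before the tax: set 332 − 2P = 5P + 206 → P* = 18, Q* = 296.
With the tax collected from producers, supply shifts: Qs = 5(P − 14) + 206.
Solving gives Q = 276 with buyers paying 28 and producers receiving 14 (the 14 wedge).
Burden on buyers: 10; on producers: 4. (They sum to 14.)
The less price-elastic side of the market bears the larger share of a per-unit tax.

Buyers bear 10 per trip; producers bear 4 per trip.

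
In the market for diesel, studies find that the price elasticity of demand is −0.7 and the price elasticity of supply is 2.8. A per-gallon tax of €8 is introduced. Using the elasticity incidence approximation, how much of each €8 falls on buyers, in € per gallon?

Incidence ratio: buyers' share ≈ εs / (εs + |εd|) = 2.8 / (2.8 + 0.7) = 0.8.
So buyers bear ≈ 0.8 × €8 = €6.4; producers bear €1.6.

Buyers bear ≈ €6.4 per gallon.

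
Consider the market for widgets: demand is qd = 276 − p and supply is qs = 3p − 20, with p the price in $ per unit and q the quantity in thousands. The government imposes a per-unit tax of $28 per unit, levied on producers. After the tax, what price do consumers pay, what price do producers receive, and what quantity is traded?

Without the tax, 276 − p = 3p − 20 gives 4p = 296, so p* = $74 and q* = 202.
With the tax collected from producers, supply shifts: qs = 3(p − 28) − 20.
New equilibrium: consumers pay $95, producers receive $67, q = 181. (Wedge: pb − ps = 28.)

Consumers pay $95; producers receive $67; quantity = 181.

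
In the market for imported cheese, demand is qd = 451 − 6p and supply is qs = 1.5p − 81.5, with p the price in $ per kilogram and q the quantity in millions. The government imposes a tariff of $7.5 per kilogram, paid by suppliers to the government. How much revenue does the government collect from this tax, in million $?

Before the tax: set 451 − 6p = 1.5p − 81.5 → p* = $71, q* = 25.
With the tax collected from suppliers, supply shifts: qs = 1.5(p − 7.5) − 81.5.
New equilibrium: consumers pay $72.5, suppliers receive $65, q = 16. (Wedge: pb − ps = 7.5.)
Revenue = t · Q = 7.5 · 16 = $120.

Tax revenue = $120 million.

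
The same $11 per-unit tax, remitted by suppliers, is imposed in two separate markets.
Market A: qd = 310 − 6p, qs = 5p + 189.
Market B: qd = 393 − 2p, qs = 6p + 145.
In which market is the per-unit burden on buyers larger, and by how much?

Market B, by $3.25.

Market A: pre-tax p* = $11, q* = 244; post-tax q = 214; per-unit burden on buyers = $5.
Market B: pre-tax p* = $31, q* = 331; post-tax q = 314.5; per-unit burden on buyers = $8.25.
Difference: $5 vs $8.25 → market B is larger by $3.25.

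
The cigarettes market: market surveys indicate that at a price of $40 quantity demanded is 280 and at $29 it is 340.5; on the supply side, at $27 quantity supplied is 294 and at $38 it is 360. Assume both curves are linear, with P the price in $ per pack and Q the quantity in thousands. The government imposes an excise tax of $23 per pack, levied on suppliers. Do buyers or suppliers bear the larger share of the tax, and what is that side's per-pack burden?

Demand slope: (340.5 − 280)/(29 − 40) = -5.5, so Qd = 500 − 5.5P.
Supply slope: (360 − 294)/(38 − 27) = 6, so Qs = 6P + 132.
Without the tax, 500 − 5.5P = 6P + 132 gives 11.5P = 368, so P* = $32 and Q* = 324.
With the tax collected from suppliers, supply shifts: Qs = 6(P − 23) + 132.
New equilibrium: buyers pay $44, suppliers receive $21, Q = 258. (Wedge: Pb − Ps = 23.)
Per-pack burden: buyers $12, suppliers $11.
Buyers take the larger share because demand is less price-elastic here (demand slope 5.5 vs supply slope 6).
The less price-elastic side of the market bears the larger share of a per-unit tax.

Buyers bear the larger share: $12 per pack.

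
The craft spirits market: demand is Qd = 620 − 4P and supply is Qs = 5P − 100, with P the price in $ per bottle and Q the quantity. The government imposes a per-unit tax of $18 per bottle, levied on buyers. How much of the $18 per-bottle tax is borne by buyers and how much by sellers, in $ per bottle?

Buyers bear $10 per bottle; sellers bear $8 per bottle.

Before the tax: set 620 − 4P = 5P − 100 → P* = $80, Q* = 300.
With the tax collected from buyers, demand (in seller-price terms) shifts: Qd = 620 − 4(P + 18).
Solving gives Q = 260 with buyers paying $90 and sellers receiving $72 (the $18 wedge).
Burden on buyers: $10; on sellers: $8. (They sum to $18.)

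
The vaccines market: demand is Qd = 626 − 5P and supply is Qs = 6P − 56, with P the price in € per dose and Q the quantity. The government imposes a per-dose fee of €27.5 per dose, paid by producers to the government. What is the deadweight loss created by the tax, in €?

Without the tax, 626 − 5P = 6P − 56 gives 11P = 682, so P* = €62 and Q* = 316.
With the tax collected from producers, supply shifts: Qs = 6(P − 27.5) − 56.
Solving gives Q = 241 with buyers paying €77 and producers receiving €49.5 (the €27.5 wedge).
Quantity falls by |ΔQ| = |316 − 241| = 75.
DWL = ½ · t · |ΔQ| = ½ · 27.5 · 75 = €1031.25.

Deadweight loss = €1031.25.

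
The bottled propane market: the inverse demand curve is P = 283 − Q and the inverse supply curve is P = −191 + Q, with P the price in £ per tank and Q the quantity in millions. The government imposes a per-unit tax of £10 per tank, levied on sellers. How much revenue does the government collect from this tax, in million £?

Tax revenue = £2320 million.

Inverting to Q(P) form: Qd = 283 − P; Qs = P + 191.
Without the tax, 283 − P = P + 191 gives 2P = 92, so P* = £46 and Q* = 237.
With the tax collected from sellers, supply shifts: Qs = (P − 10) + 191.
Solving gives Q = 232 with buyers paying £51 and sellers receiving £41 (the £10 wedge).
Revenue = t · Q = 10 · 232 = £2320.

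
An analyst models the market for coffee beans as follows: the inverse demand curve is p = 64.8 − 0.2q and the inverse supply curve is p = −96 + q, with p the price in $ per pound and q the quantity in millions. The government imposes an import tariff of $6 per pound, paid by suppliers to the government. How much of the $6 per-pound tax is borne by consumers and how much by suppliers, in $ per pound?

Rewrite in direct form: qd = 324 − 5p and qs = p + 96.
Without the tax, 324 − 5p = p + 96 gives 6p = 228, so p* = $38 and q* = 134.
With the tax collected from suppliers, supply shifts: qs = (p − 6) + 96.
New equilibrium: consumers pay $39, suppliers receive $33, q = 129. (Wedge: pb − ps = 6.)
Burden on consumers: $1; on suppliers: $5. (They sum to $6.)
The less price-elastic side of the market bears the larger share of a per-unit tax.

Consumers bear $1 per pound; suppliers bear $5 per pound.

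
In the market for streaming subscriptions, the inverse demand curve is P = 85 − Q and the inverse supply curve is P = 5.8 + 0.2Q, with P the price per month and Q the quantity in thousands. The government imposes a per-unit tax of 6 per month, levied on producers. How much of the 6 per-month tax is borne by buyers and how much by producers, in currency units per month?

Inverting to Q(P) form: Qd = 85 − P; Qs = 5P − 29.
Without the tax, 85 − P = 5P − 29 gives 6P = 114, so P* = 19 and Q* = 66.
With the tax collected from producers, supply shifts: Qs = 5(P − 6) − 29.
Solving gives Q = 61 with buyers paying 24 and producers receiving 18 (the 6 wedge).
Burden on buyers: 5; on producers: 1. (They sum to 6.)

Buyers bear 5 per month; producers bear 1 per month.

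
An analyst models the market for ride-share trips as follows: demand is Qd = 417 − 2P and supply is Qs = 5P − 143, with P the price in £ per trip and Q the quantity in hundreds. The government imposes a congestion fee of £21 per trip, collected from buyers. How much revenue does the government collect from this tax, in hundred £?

Tax revenue = £4767 hundred.

Before the tax: set 417 − 2P = 5P − 143 → P* = £80, Q* = 257.
With the tax collected from buyers, demand (in seller-price terms) shifts: Qd = 417 − 2(P + 21).
Solving gives Q = 227 with buyers paying £95 and suppliers receiving £74 (the £21 wedge).
Revenue = t · Q = 21 · 227 = £4767.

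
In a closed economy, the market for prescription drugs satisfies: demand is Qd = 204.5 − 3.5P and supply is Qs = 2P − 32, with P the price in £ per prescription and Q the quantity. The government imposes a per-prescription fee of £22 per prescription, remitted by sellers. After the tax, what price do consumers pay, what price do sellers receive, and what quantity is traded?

Consumers pay £51; sellers receive £29; quantity = 26.

Without the tax, 204.5 − 3.5P = 2P − 32 gives 5.5P = 236.5, so P* = £43 and Q* = 54.
With the tax collected from sellers, supply shifts: Qs = 2(P − 22) − 32.
Solving gives Q = 26 with consumers paying £51 and sellers receiving £29 (the £22 wedge).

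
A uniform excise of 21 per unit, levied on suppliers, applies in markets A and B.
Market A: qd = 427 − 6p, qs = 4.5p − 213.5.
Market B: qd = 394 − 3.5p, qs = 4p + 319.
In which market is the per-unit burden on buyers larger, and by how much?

Market B, by 2.2.

Market A: pre-tax p* = 61, q* = 61; post-tax q = 7; per-unit burden on buyers = 9.
Market B: pre-tax p* = 10, q* = 359; post-tax q = 319.8; per-unit burden on buyers = 11.2.
Difference: 9 vs 11.2 → market B is larger by 2.2.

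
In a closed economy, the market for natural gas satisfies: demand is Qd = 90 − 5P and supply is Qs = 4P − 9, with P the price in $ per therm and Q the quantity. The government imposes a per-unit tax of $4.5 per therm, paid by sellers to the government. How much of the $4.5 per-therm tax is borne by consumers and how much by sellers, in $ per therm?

Consumers bear $2 per therm; sellers bear $2.5 per therm.

Without the tax, 90 − 5P = 4P − 9 gives 9P = 99, so P* = $11 and Q* = 35.
With the tax collected from sellers, supply shifts: Qs = 4(P − 4.5) − 9.
Solving gives Q = 25 with consumers paying $13 and sellers receiving $8.5 (the $4.5 wedge).
Burden on consumers: $2; on sellers: $2.5. (They sum to $4.5.)
The less price-elastic side of the market bears the larger share of a per-unit tax.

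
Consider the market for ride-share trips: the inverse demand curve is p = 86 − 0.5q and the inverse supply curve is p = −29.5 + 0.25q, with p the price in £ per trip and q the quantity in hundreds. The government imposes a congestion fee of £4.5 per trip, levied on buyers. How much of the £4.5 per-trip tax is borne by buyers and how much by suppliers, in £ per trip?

Buyers bear £3 per trip; suppliers bear £1.5 per trip.

Rewrite in direct form: qd = 172 − 2p and qs = 4p + 118.
Without the tax, 172 − 2p = 4p + 118 gives 6p = 54, so p* = £9 and q* = 154.
With the tax collected from buyers, demand (in seller-price terms) shifts: qd = 172 − 2(p + 4.5).
Solving gives q = 148 with buyers paying £12 and suppliers receiving £7.5 (the £4.5 wedge).
Burden on buyers: £3; on suppliers: £1.5. (They sum to £4.5.)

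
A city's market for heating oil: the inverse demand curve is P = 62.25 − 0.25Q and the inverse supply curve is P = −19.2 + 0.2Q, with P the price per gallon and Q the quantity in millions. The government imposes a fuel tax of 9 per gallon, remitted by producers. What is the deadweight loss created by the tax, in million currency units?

Rewrite in direct form: Qd = 249 − 4P and Qs = 5P + 96.
Before the tax: set 249 − 4P = 5P + 96 → P* = 17, Q* = 181.
With the tax collected from producers, supply shifts: Qs = 5(P − 9) + 96.
Solving gives Q = 161 with consumers paying 22 and producers receiving 13 (the 9 wedge).
Quantity falls by |ΔQ| = |181 − 161| = 20.
DWL = ½ · t · |ΔQ| = ½ · 9 · 20 = 90.

Deadweight loss = 90 million.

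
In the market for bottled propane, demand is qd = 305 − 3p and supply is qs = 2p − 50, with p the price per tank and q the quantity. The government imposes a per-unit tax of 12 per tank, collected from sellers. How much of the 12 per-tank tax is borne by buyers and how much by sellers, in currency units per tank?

Without the tax, 305 − 3p = 2p − 50 gives 5p = 355, so p* = 71 and q* = 92.
With the tax collected from sellers, supply shifts: qs = 2(p − 12) − 50.
Solving gives q = 77.6 with buyers paying 75.8 and sellers receiving 63.8 (the 12 wedge).
Burden on buyers: 4.8; on sellers: 7.2. (They sum to 12.)

Buyers bear 4.8 per tank; sellers bear 7.2 per tank.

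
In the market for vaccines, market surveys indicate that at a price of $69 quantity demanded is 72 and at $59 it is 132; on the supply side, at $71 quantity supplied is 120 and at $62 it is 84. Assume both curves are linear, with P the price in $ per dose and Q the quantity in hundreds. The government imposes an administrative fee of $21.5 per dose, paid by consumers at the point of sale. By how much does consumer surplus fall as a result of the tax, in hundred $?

Demand slope: (132 − 72)/(59 − 69) = -6, so Qd = 486 − 6P.
Supply slope: (84 − 120)/(62 − 71) = 4, so Qs = 4P − 164.
Before the tax: set 486 − 6P = 4P − 164 → P* = $65, Q* = 96.
With the tax collected from consumers, demand (in seller-price terms) shifts: Qd = 486 − 6(P + 21.5).
Solving gives Q = 44.4 with consumers paying $73.6 and suppliers receiving $52.1 (the $21.5 wedge).
ΔCS is the trapezoid between Q = 44.4 and Q = 96 of height $8.6: ½ · (96 + 44.4) · 8.6 = $603.72.

Consumer surplus falls by $603.72 hundred.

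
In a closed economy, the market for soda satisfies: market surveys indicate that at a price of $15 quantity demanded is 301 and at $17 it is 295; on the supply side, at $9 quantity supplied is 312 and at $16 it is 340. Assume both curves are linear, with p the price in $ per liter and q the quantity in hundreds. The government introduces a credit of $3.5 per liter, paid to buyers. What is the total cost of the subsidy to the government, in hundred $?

Demand slope: (295 − 301)/(17 − 15) = -3, so qd = 346 − 3p.
Supply slope: (340 − 312)/(16 − 9) = 4, so qs = 4p + 276.
Before the subsidy: set 346 − 3p = 4p + 276 → p* = $10, q* = 316.
With a per-unit subsidy paid to buyers, each effectively pays p − 3.5, so demand becomes qd = 346 − 3(p − 3.5).
Solving gives q = 322 with buyers paying $8 and producers receiving $11.5 (the $3.5 wedge).
Outlay = t · Q = 3.5 · 322 = $1127.

Government outlay = $1127 hundred.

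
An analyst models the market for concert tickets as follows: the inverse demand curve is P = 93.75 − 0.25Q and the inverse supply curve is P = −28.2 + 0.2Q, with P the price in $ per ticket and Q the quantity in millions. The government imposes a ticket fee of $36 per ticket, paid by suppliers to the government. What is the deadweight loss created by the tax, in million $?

Deadweight loss = $1440 million.

Inverting to Q(P) form: Qd = 375 − 4P; Qs = 5P + 141.
Without the tax, 375 − 4P = 5P + 141 gives 9P = 234, so P* = $26 and Q* = 271.
With the tax collected from suppliers, supply shifts: Qs = 5(P − 36) + 141.
Solving gives Q = 191 with buyers paying $46 and suppliers receiving $10 (the $36 wedge).
Quantity falls by |ΔQ| = |271 − 191| = 80.
DWL = ½ · t · |ΔQ| = ½ · 36 · 80 = $1440.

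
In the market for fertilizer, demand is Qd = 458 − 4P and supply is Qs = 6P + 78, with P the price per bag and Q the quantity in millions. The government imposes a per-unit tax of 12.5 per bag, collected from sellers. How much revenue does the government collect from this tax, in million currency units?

Tax revenue = 3450 million.

Before the tax: set 458 − 4P = 6P + 78 → P* = 38, Q* = 306.
With the tax collected from sellers, supply shifts: Qs = 6(P − 12.5) + 78.
Solving gives Q = 276 with buyers paying 45.5 and sellers receiving 33 (the 12.5 wedge).
Revenue = t · Q = 12.5 · 276 = 3450.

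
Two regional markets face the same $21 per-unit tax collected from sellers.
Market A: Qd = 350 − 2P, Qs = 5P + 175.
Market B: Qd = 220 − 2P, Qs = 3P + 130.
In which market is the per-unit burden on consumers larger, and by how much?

Market A: pre-tax P* = $25, Q* = 300; post-tax Q = 270; per-unit burden on consumers = $15.
Market B: pre-tax P* = $18, Q* = 184; post-tax Q = 158.8; per-unit burden on consumers = $12.6.
Difference: $15 vs $12.6 → market A is larger by $2.4.

Market A, by $2.4.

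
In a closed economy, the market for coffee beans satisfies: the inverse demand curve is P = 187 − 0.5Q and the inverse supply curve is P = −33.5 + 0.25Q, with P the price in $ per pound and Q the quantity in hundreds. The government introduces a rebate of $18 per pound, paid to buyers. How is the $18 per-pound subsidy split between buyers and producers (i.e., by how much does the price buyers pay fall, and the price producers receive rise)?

Buyers gain $12 per pound; producers gain $6 per pound.

Rewrite in direct form: Qd = 374 − 2P and Qs = 4P + 134.
Before the subsidy: set 374 − 2P = 4P + 134 → P* = $40, Q* = 294.
With a per-unit subsidy paid to buyers, each effectively pays P − 18, so demand becomes Qd = 374 − 2(P − 18).
New equilibrium: buyers pay $28, producers receive $46, Q = 318. (Wedge: Pb − Ps = −18.)
Gain to buyers: $12; to producers: $6. (They sum to $18.)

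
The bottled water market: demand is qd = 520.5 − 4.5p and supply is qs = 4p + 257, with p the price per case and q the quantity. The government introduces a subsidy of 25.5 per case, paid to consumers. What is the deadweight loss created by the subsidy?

Deadweight loss = 688.5.

Without the subsidy, 520.5 − 4.5p = 4p + 257 gives 8.5p = 263.5, so p* = 31 and q* = 381.
With a per-unit subsidy paid to consumers, each effectively pays p − 25.5, so demand becomes qd = 520.5 − 4.5(p − 25.5).
New equilibrium: consumers pay 19, producers receive 44.5, q = 435. (Wedge: pb − ps = −25.5.)
Quantity rises by |ΔQ| = |381 − 435| = 54.
DWL = ½ · t · |ΔQ| = ½ · 25.5 · 54 = 688.5.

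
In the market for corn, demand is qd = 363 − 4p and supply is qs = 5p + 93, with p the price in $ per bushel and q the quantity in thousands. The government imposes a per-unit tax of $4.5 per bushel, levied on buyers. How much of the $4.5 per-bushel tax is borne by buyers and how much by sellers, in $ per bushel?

Buyers bear $2.5 per bushel; sellers bear $2 per bushel.

Without the tax, 363 − 4p = 5p + 93 gives 9p = 270, so p* = $30 and q* = 243.
With the tax collected from buyers, demand (in seller-price terms) shifts: qd = 363 − 4(p + 4.5).
New equilibrium: buyers pay $32.5, sellers receive $28, q = 233. (Wedge: pb − ps = 4.5.)
Burden on buyers: $2.5; on sellers: $2. (They sum to $4.5.)
The less price-elastic side of the market bears the larger share of a per-unit tax.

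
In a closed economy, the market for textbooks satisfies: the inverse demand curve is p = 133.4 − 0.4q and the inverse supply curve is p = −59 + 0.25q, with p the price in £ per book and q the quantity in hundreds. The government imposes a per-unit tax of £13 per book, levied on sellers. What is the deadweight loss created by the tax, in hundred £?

Inverting to q(p) form: qd = 333.5 − 2.5p; qs = 4p + 236.
Before the tax: set 333.5 − 2.5p = 4p + 236 → p* = £15, q* = 296.
With the tax collected from sellers, supply shifts: qs = 4(p − 13) + 236.
Solving gives q = 276 with buyers paying £23 and sellers receiving £10 (the £13 wedge).
Quantity falls by |ΔQ| = |296 − 276| = 20.
DWL = ½ · t · |ΔQ| = ½ · 13 · 20 = £130.

Deadweight loss = £130 hundred.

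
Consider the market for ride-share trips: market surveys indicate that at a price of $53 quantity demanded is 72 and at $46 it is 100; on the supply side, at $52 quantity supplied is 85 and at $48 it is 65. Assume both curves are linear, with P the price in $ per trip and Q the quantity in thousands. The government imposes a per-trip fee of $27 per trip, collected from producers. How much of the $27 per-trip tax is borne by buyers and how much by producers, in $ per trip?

Demand slope: (100 − 72)/(46 − 53) = -4, so Qd = 284 − 4P.
Supply slope: (65 − 85)/(48 − 52) = 5, so Qs = 5P − 175.
Before the tax: set 284 − 4P = 5P − 175 → P* = $51, Q* = 80.
With the tax collected from producers, supply shifts: Qs = 5(P − 27) − 175.
Solving gives Q = 20 with buyers paying $66 and producers receiving $39 (the $27 wedge).
Burden on buyers: $15; on producers: $12. (They sum to $27.)
The less price-elastic side of the market bears the larger share of a per-unit tax.

Buyers bear $15 per trip; producers bear $12 per trip.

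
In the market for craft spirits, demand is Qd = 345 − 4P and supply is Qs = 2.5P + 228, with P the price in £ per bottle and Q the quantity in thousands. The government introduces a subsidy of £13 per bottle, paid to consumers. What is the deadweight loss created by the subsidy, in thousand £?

Deadweight loss = £130 thousand.

Before the subsidy: set 345 − 4P = 2.5P + 228 → P* = £18, Q* = 273.
With a per-unit subsidy paid to consumers, each effectively pays P − 13, so demand becomes Qd = 345 − 4(P − 13).
Solving gives Q = 293 with consumers paying £13 and producers receiving £26 (the £13 wedge).
Quantity rises by |ΔQ| = |273 − 293| = 20.
DWL = ½ · t · |ΔQ| = ½ · 13 · 20 = £130.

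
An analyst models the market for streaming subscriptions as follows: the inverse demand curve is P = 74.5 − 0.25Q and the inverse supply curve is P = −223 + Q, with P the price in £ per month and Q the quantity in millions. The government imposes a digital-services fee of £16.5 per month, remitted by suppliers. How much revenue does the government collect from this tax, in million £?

Rewrite in direct form: Qd = 298 − 4P and Qs = P + 223.
Without the tax, 298 − 4P = P + 223 gives 5P = 75, so P* = £15 and Q* = 238.
With the tax collected from suppliers, supply shifts: Qs = (P − 16.5) + 223.
New equilibrium: buyers pay £18.3, suppliers receive £1.8, Q = 224.8. (Wedge: Pb − Ps = 16.5.)
Revenue = t · Q = 16.5 · 224.8 = £3709.2.

Tax revenue = £3709.2 million.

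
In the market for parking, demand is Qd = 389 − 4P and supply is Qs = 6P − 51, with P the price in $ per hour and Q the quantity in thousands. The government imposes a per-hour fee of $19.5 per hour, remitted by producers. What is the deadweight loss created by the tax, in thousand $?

Before the tax: set 389 − 4P = 6P − 51 → P* = $44, Q* = 213.
With the tax collected from producers, supply shifts: Qs = 6(P − 19.5) − 51.
Solving gives Q = 166.2 with consumers paying $55.7 and producers receiving $36.2 (the $19.5 wedge).
Quantity falls by |ΔQ| = |213 − 166.2| = 46.8.
DWL = ½ · t · |ΔQ| = ½ · 19.5 · 46.8 = $456.3.

Deadweight loss = $456.3 thousand.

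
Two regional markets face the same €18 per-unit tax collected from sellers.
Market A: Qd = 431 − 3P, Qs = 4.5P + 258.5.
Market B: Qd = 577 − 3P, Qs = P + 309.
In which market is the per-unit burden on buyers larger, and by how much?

Market A: pre-tax P* = €23, Q* = 362; post-tax Q = 329.6; per-unit burden on buyers = €10.8.
Market B: pre-tax P* = €67, Q* = 376; post-tax Q = 362.5; per-unit burden on buyers = €4.5.
Difference: €10.8 vs €4.5 → market A is larger by €6.3.

Market A, by €6.3.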